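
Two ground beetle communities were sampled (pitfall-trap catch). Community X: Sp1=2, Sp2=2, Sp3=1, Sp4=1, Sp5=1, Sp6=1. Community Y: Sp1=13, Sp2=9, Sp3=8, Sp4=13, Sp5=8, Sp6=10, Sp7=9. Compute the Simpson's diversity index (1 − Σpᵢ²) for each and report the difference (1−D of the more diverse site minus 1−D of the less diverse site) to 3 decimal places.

0.039

Community X: N=8, proportions 0.25, 0.25, 0.125, 0.125, 0.125, 0.125, giving 1−D = 0.81250 (working shown to 5 dp, full precision carried).
Community Y: N=70, proportions 0.18571, 0.12857, 0.11429, 0.18571, 0.11429, 0.14286, 0.12857, giving 1−D = 0.85143.
Difference = |0.81250 − 0.85143| = 0.03893, i.e. 0.039 to 3 decimal places.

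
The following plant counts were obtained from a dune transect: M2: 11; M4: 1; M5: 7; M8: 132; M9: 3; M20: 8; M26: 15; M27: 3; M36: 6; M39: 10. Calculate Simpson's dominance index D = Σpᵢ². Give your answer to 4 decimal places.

0.4695

Total N = 11+1+7+132+3+8+15+3+6+10 = 196, so the proportions are 0.056122, 0.005102, 0.035714, 0.673469, 0.015306, 0.040816, 0.076531, 0.015306, 0.030612, 0.05102 (working shown to 6 dp, full precision carried).
D = 0.056122² + 0.005102² + 0.035714² + 0.673469² + 0.015306² + 0.040816² + 0.076531² + 0.015306² + 0.030612² + 0.05102² = 0.003150 + 0.000026 + 0.001276 + 0.453561 + 0.000234 + 0.001666 + 0.005857 + 0.000234 + 0.000937 + 0.002603 = 0.469544.
To 4 decimal places, D = 0.4695.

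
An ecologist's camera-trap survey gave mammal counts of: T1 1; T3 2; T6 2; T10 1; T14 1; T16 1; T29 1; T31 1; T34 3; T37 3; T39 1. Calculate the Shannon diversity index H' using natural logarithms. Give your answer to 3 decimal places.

2.282

Total N = 1+2+2+1+1+1+1+1+3+3+1 = 17, so the proportions are 0.05882, 0.11765, 0.11765, 0.05882, 0.05882, 0.05882, 0.05882, 0.05882, 0.17647, 0.17647, 0.05882 (working shown to 5 dp, full precision carried).
Each pᵢ ln pᵢ term: 0.05882×(-2.83321)=-0.16666, 0.11765×(-2.14007)=-0.25177, 0.11765×(-2.14007)=-0.25177, 0.05882×(-2.83321)=-0.16666, 0.05882×(-2.83321)=-0.16666, 0.05882×(-2.83321)=-0.16666, 0.05882×(-2.83321)=-0.16666, 0.05882×(-2.83321)=-0.16666, 0.17647×(-1.73460)=-0.30611, 0.17647×(-1.73460)=-0.30611, 0.05882×(-2.83321)=-0.16666.
Sum = -2.28237, so H' = 2.282.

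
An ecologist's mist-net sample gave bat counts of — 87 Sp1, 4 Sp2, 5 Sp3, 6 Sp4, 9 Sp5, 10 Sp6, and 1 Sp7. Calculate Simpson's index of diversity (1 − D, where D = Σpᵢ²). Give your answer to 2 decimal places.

Total N = 87+4+5+6+9+10+1 = 122, so the proportions are 0.7131, 0.0328, 0.041, 0.0492, 0.0738, 0.082, 0.0082 (working shown to 4 dp, full precision carried).
D = 0.7131² + 0.0328² + 0.041² + 0.0492² + 0.0738² + 0.082² + 0.0082² = 0.5085 + 0.0011 + 0.0017 + 0.0024 + 0.0054 + 0.0067 + 0.0001 = 0.5259.
So 1 − D = 0.4741, i.e. 0.47 to 2 decimal places.

0.47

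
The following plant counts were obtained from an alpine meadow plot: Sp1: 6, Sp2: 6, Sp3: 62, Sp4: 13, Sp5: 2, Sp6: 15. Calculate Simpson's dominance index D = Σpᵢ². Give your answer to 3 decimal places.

Total N = 6+6+62+13+2+15 = 104, so the proportions are 0.05769, 0.05769, 0.59615, 0.125, 0.01923, 0.14423 (working shown to 5 dp, full precision carried).
D = 0.05769² + 0.05769² + 0.59615² + 0.125² + 0.01923² + 0.14423² = 0.00333 + 0.00333 + 0.35540 + 0.01562 + 0.00037 + 0.02080 = 0.39885.
To 3 decimal places, D = 0.399.

0.399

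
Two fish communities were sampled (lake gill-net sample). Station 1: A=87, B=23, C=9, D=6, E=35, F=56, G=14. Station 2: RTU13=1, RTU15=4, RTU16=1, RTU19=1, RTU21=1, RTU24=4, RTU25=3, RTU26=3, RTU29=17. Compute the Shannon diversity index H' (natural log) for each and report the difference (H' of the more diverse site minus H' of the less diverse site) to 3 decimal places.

0.053

Station 1: N=230, proportions 0.37826, 0.1, 0.03913, 0.02609, 0.15217, 0.24348, 0.06087, giving H' = 1.62078 (working shown to 5 dp, full precision carried).
Station 2: N=35, proportions 0.02857, 0.11429, 0.02857, 0.02857, 0.02857, 0.11429, 0.08571, 0.08571, 0.48571, giving H' = 1.67402.
Difference = |1.62078 − 1.67402| = 0.05324, i.e. 0.053 to 3 decimal places.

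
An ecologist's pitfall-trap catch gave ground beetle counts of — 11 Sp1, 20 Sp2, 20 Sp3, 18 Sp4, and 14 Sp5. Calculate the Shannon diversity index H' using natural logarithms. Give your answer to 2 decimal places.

Total N = 11+20+20+18+14 = 83, so the proportions are 0.1325, 0.241, 0.241, 0.2169, 0.1687 (working shown to 4 dp, full precision carried).
Each pᵢ ln pᵢ term: 0.1325×(-2.0209)=-0.2678, 0.241×(-1.4231)=-0.3429, 0.241×(-1.4231)=-0.3429, 0.2169×(-1.5285)=-0.3315, 0.1687×(-1.7798)=-0.3002.
Sum = -1.5854, so H' = 1.59.

1.59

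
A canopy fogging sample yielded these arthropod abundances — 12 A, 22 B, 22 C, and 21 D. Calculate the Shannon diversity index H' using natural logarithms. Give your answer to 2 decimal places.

1.36

Total N = 12+22+22+21 = 77, so the proportions are 0.1558, 0.2857, 0.2857, 0.2727 (working shown to 4 dp, full precision carried).
Each pᵢ ln pᵢ term: 0.1558×(-1.8589)=-0.2897, 0.2857×(-1.2528)=-0.3579, 0.2857×(-1.2528)=-0.3579, 0.2727×(-1.2993)=-0.3543.
Sum = -1.3599, so H' = 1.36.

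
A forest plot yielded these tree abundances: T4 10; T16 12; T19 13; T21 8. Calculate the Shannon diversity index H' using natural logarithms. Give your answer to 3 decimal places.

1.370

Total N = 10+12+13+8 = 43, so the proportions are 0.23256, 0.27907, 0.30233, 0.18605 (working shown to 5 dp, full precision carried).
Each pᵢ ln pᵢ term: 0.23256×(-1.45862)=-0.33921, 0.27907×(-1.27629)=-0.35617, 0.30233×(-1.19625)=-0.36166, 0.18605×(-1.68176)=-0.31289.
Sum = -1.36993, so H' = 1.370.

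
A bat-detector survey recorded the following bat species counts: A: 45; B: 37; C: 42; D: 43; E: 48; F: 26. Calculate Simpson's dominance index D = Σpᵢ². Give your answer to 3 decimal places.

0.172

Total N = 45+37+42+43+48+26 = 241, so the proportions are 0.18672, 0.15353, 0.17427, 0.17842, 0.19917, 0.10788 (working shown to 5 dp, full precision carried).
D = 0.18672² + 0.15353² + 0.17427² + 0.17842² + 0.19917² + 0.10788² = 0.03487 + 0.02357 + 0.03037 + 0.03183 + 0.03967 + 0.01164 = 0.17195.
To 3 decimal places, D = 0.172.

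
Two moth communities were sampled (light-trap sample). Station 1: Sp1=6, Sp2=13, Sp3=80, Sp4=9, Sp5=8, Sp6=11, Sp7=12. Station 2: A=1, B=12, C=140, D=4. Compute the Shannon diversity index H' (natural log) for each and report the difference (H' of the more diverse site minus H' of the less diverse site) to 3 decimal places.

1.005

Station 1: N=139, proportions 0.0431655, 0.0935252, 0.5755396, 0.0647482, 0.057554, 0.0791367, 0.0863309, giving H' = 1.4289825 (working shown to 7 dp, full precision carried).
Station 2: N=157, proportions 0.0063694, 0.0764331, 0.8917197, 0.0254777, giving H' = 0.4244369.
Difference = |1.4289825 − 0.4244369| = 1.0045456, i.e. 1.005 to 3 decimal places.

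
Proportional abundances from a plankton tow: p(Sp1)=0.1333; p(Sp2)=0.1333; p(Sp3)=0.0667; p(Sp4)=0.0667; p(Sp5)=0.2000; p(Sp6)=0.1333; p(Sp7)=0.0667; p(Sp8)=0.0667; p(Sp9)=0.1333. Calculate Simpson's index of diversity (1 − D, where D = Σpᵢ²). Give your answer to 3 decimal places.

D = 0.1333² + 0.1333² + 0.0667² + 0.0667² + 0.2² + 0.1333² + 0.0667² + 0.0667² + 0.1333² = 0.01777 + 0.01777 + 0.00445 + 0.00445 + 0.04000 + 0.01777 + 0.00445 + 0.00445 + 0.01777 = 0.12887 (working shown to 5 dp, full precision carried).
So 1 − D = 0.87113, i.e. 0.871 to 3 decimal places.

0.871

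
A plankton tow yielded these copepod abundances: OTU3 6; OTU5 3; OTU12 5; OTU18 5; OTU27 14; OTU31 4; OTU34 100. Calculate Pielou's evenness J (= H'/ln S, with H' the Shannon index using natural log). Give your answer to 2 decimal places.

Total N = 6+3+5+5+14+4+100 = 137, so the proportions are 0.0438, 0.0219, 0.0365, 0.0365, 0.1022, 0.0292, 0.7299 (working shown to 4 dp, full precision carried).
H' = −Σ pᵢ ln pᵢ = −((-0.1370) + (-0.0837) + (-0.1208) + (-0.1208) + (-0.2331) + (-0.1032) + (-0.2298)) = 1.0284.
With S = 7 species, ln S = 1.9459, so J = 1.0284/1.9459 = 0.5285, i.e. 0.53 to 2 decimal places.

0.53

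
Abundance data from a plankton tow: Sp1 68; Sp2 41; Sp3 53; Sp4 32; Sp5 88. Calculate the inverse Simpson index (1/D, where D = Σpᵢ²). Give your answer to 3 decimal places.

4.447

Total N = 68+41+53+32+88 = 282, so the proportions are 0.2411348, 0.1453901, 0.1879433, 0.1134752, 0.3120567 (working shown to 7 dp, full precision carried).
D = 0.2411348² + 0.1453901² + 0.1879433² + 0.1134752² + 0.3120567² = 0.0581460 + 0.0211383 + 0.0353227 + 0.0128766 + 0.0973794 = 0.2248629.
So 1/D = 4.44715, i.e. 4.447 to 3 decimal places.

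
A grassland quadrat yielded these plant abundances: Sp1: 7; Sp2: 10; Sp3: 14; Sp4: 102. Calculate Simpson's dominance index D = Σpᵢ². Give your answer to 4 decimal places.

Total N = 7+10+14+102 = 133, so the proportions are 0.052632, 0.075188, 0.105263, 0.766917 (working shown to 6 dp, full precision carried).
D = 0.052632² + 0.075188² + 0.105263² + 0.766917² = 0.002770 + 0.005653 + 0.011080 + 0.588162 = 0.607666.
To 4 decimal places, D = 0.6077.

0.6077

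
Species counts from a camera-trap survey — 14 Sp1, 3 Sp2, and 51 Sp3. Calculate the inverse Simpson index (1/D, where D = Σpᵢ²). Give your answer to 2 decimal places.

Total N = 14+3+51 = 68, so the proportions are 0.20588, 0.04412, 0.75 (working shown to 5 dp, full precision carried).
D = 0.20588² + 0.04412² + 0.75² = 0.04239 + 0.00195 + 0.56250 = 0.60683.
So 1/D = 1.6479, i.e. 1.65 to 2 decimal places.

1.65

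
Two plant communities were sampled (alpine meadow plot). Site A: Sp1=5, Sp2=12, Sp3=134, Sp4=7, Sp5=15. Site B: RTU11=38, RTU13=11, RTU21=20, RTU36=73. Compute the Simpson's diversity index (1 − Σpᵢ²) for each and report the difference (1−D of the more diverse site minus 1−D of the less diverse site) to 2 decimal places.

0.25

Site A: N=173, proportions 0.0289, 0.06936, 0.77457, 0.04046, 0.08671, giving 1−D = 0.38525 (working shown to 5 dp, full precision carried).
Site B: N=142, proportions 0.26761, 0.07746, 0.14085, 0.51408, giving 1−D = 0.63827.
Difference = |0.38525 − 0.63827| = 0.25302, i.e. 0.25 to 2 decimal places.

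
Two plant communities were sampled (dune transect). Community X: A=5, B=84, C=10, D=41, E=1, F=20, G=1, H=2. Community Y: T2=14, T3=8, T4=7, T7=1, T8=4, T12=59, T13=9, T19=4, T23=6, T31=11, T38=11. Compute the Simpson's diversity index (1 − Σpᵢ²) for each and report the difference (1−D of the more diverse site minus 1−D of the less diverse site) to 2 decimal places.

Community X: N=164, proportions 0.0305, 0.5122, 0.061, 0.25, 0.0061, 0.122, 0.0061, 0.0122, giving 1−D = 0.6554 (working shown to 4 dp, full precision carried).
Community Y: N=134, proportions 0.1045, 0.0597, 0.0522, 0.0075, 0.0299, 0.4403, 0.0672, 0.0299, 0.0448, 0.0821, 0.0821, giving 1−D = 0.7671.
Difference = |0.6554 − 0.7671| = 0.1117, i.e. 0.11 to 2 decimal places.

0.11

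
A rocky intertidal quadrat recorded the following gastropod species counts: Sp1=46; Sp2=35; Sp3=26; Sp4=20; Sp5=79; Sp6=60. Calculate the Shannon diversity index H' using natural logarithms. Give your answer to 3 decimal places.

Total N = 46+35+26+20+79+60 = 266, so the proportions are 0.17293, 0.13158, 0.09774, 0.07519, 0.29699, 0.22556 (working shown to 5 dp, full precision carried).
Each pᵢ ln pᵢ term: 0.17293×(-1.75485)=-0.30347, 0.13158×(-2.02815)=-0.26686, 0.09774×(-2.32540)=-0.22729, 0.07519×(-2.58776)=-0.19457, 0.29699×(-1.21405)=-0.36056, 0.22556×(-1.48915)=-0.33590.
Sum = -1.68866, so H' = 1.689.

1.689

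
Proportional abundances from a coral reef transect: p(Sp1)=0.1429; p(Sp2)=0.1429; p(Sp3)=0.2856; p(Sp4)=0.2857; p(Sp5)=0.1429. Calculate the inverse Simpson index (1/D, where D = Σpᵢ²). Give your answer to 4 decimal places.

4.4553

D = 0.1429² + 0.1429² + 0.2856² + 0.2857² + 0.1429² = 0.02042041 + 0.02042041 + 0.08156736 + 0.08162449 + 0.02042041 = 0.22445308 (working shown to 8 dp, full precision carried).
So 1/D = 4.455274, i.e. 4.4553 to 4 decimal places.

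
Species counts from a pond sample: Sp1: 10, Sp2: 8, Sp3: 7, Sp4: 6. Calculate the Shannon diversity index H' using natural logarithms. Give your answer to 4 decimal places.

1.3684

Total N = 10+8+7+6 = 31, so the proportions are 0.322581, 0.258065, 0.225806, 0.193548 (working shown to 6 dp, full precision carried).
Each pᵢ ln pᵢ term: 0.322581×(-1.131402)=-0.364968, 0.258065×(-1.354546)=-0.349560, 0.225806×(-1.488077)=-0.336017, 0.193548×(-1.642228)=-0.317851.
Sum = -1.368397, so H' = 1.3684.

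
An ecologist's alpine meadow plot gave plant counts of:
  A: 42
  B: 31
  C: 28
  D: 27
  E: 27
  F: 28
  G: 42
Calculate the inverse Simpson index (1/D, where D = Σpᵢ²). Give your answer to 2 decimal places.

6.74

Total N = 42+31+28+27+27+28+42 = 225, so the proportions are 0.186667, 0.137778, 0.124444, 0.12, 0.12, 0.124444, 0.186667 (working shown to 6 dp, full precision carried).
D = 0.186667² + 0.137778² + 0.124444² + 0.12² + 0.12² + 0.124444² + 0.186667² = 0.034844 + 0.018983 + 0.015486 + 0.014400 + 0.014400 + 0.015486 + 0.034844 = 0.148444.
So 1/D = 6.7365, i.e. 6.74 to 2 decimal places.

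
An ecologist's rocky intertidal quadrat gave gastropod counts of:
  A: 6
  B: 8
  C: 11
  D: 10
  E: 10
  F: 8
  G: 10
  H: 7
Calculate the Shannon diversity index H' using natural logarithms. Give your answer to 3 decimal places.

Total N = 6+8+11+10+10+8+10+7 = 70, so the proportions are 0.08571, 0.11429, 0.15714, 0.14286, 0.14286, 0.11429, 0.14286, 0.1 (working shown to 5 dp, full precision carried).
Each pᵢ ln pᵢ term: 0.08571×(-2.45674)=-0.21058, 0.11429×(-2.16905)=-0.24789, 0.15714×(-1.85060)=-0.29081, 0.14286×(-1.94591)=-0.27799, 0.14286×(-1.94591)=-0.27799, 0.11429×(-2.16905)=-0.24789, 0.14286×(-1.94591)=-0.27799, 0.1×(-2.30259)=-0.23026.
Sum = -2.06139, so H' = 2.061.

2.061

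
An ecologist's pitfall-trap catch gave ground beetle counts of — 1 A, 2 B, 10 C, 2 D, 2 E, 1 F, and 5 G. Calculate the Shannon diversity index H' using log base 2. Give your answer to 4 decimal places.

2.3136

Total N = 1+2+10+2+2+1+5 = 23, so the proportions are 0.043478, 0.086957, 0.434783, 0.086957, 0.086957, 0.043478, 0.217391 (working shown to 6 dp, full precision carried).
Each pᵢ log₂ pᵢ term: 0.043478×(-4.523562)=-0.196677, 0.086957×(-3.523562)=-0.306397, 0.434783×(-1.201634)=-0.522450, 0.086957×(-3.523562)=-0.306397, 0.086957×(-3.523562)=-0.306397, 0.043478×(-4.523562)=-0.196677, 0.217391×(-2.201634)=-0.478616.
Sum = -2.313609, so H' = 2.3136.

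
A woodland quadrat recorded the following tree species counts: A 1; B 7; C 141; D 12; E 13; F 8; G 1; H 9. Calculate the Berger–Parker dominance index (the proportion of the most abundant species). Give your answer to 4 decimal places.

0.7344

Total N = 1+7+141+12+13+8+1+9 = 192, so the proportions are 0.005208, 0.036458, 0.734375, 0.0625, 0.067708, 0.041667, 0.005208, 0.046875 (working shown to 6 dp, full precision carried).
The largest proportion is 0.734375, i.e. d = 0.7344 to 4 decimal places.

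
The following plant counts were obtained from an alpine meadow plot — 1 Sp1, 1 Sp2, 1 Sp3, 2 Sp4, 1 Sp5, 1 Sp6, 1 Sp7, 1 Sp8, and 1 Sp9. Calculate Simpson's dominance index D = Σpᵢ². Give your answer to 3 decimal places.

Total N = 1+1+1+2+1+1+1+1+1 = 10, so the proportions are 0.1, 0.1, 0.1, 0.2, 0.1, 0.1, 0.1, 0.1, 0.1 (working shown to 5 dp, full precision carried).
D = 0.1² + 0.1² + 0.1² + 0.2² + 0.1² + 0.1² + 0.1² + 0.1² + 0.1² = 0.01000 + 0.01000 + 0.01000 + 0.04000 + 0.01000 + 0.01000 + 0.01000 + 0.01000 + 0.01000 = 0.12000.
To 3 decimal places, D = 0.120.

0.120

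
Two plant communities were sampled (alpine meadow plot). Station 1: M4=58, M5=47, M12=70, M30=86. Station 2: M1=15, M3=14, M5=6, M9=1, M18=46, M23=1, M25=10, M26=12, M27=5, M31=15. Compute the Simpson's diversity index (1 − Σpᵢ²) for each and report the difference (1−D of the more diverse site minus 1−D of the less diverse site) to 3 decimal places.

Station 1: N=261, proportions 0.222222, 0.180077, 0.268199, 0.329502, giving 1−D = 0.737687 (working shown to 6 dp, full precision carried).
Station 2: N=125, proportions 0.12, 0.112, 0.048, 0.008, 0.368, 0.008, 0.08, 0.096, 0.04, 0.12, giving 1−D = 0.803584.
Difference = |0.737687 − 0.803584| = 0.065897, i.e. 0.066 to 3 decimal places.

0.066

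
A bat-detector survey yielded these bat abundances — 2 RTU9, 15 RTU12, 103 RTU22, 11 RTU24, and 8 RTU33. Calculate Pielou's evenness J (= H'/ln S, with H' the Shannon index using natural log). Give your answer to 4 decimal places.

0.5520

Total N = 2+15+103+11+8 = 139, so the proportions are 0.014388, 0.107914, 0.741007, 0.079137, 0.057554 (working shown to 6 dp, full precision carried).
H' = −Σ pᵢ ln pᵢ = −((-0.061026) + (-0.240262) + (-0.222113) + (-0.200736) + (-0.164318)) = 0.888456.
With S = 5 species, ln S = 1.609438, so J = 0.888456/1.609438 = 0.552029, i.e. 0.5520 to 4 decimal places.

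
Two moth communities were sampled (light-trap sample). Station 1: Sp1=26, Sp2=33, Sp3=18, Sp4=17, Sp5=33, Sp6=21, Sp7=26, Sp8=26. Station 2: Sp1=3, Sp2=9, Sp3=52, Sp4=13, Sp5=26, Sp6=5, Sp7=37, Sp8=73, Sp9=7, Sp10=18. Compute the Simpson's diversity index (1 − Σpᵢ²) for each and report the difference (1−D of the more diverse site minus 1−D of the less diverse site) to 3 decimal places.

0.050

Station 1: N=200, proportions 0.13, 0.165, 0.09, 0.085, 0.165, 0.105, 0.13, 0.13, giving 1−D = 0.86850 (working shown to 5 dp, full precision carried).
Station 2: N=243, proportions 0.01235, 0.03704, 0.21399, 0.0535, 0.107, 0.02058, 0.15226, 0.30041, 0.02881, 0.07407, giving 1−D = 0.81820.
Difference = |0.86850 − 0.81820| = 0.05030, i.e. 0.050 to 3 decimal places.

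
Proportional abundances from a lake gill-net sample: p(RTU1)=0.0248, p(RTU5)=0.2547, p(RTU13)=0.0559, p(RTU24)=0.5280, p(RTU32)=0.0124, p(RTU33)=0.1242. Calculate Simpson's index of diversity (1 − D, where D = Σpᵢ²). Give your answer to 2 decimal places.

D = 0.0248² + 0.2547² + 0.0559² + 0.528² + 0.0124² + 0.1242² = 0.0006 + 0.0649 + 0.0031 + 0.2788 + 0.0002 + 0.0154 = 0.3630 (working shown to 4 dp, full precision carried).
So 1 − D = 0.6370, i.e. 0.64 to 2 decimal places.

0.64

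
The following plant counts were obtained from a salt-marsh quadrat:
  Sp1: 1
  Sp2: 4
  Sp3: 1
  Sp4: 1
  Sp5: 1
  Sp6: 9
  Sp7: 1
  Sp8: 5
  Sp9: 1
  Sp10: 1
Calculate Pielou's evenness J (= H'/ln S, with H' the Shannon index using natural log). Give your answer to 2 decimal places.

0.82

Total N = 1+4+1+1+1+9+1+5+1+1 = 25, so the proportions are 0.04, 0.16, 0.04, 0.04, 0.04, 0.36, 0.04, 0.2, 0.04, 0.04 (working shown to 4 dp, full precision carried).
H' = −Σ pᵢ ln pᵢ = −((-0.1288) + (-0.2932) + (-0.1288) + (-0.1288) + (-0.1288) + (-0.3678) + (-0.1288) + (-0.3219) + (-0.1288) + (-0.1288)) = 1.8842.
With S = 10 species, ln S = 2.3026, so J = 1.8842/2.3026 = 0.8183, i.e. 0.82 to 2 decimal places.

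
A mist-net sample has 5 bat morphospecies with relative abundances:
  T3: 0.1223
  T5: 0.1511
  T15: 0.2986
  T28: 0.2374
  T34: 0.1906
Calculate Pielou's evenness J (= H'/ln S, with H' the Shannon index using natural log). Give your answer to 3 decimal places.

0.970

H' = −Σ pᵢ ln pᵢ = −((-0.25699) + (-0.28555) + (-0.36090) + (-0.34138) + (-0.31593)) = 1.56076 (working shown to 5 dp, full precision carried).
With S = 5 species, ln S = 1.60944, so J = 1.56076/1.60944 = 0.96975, i.e. 0.970 to 3 decimal places.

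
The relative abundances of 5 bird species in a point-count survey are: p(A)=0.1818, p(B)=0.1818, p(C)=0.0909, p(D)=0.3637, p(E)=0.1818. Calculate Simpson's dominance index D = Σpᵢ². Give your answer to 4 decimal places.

D = 0.1818² + 0.1818² + 0.0909² + 0.3637² + 0.1818² = 0.033051 + 0.033051 + 0.008263 + 0.132278 + 0.033051 = 0.239694 (working shown to 6 dp, full precision carried).
To 4 decimal places, D = 0.2397.

0.2397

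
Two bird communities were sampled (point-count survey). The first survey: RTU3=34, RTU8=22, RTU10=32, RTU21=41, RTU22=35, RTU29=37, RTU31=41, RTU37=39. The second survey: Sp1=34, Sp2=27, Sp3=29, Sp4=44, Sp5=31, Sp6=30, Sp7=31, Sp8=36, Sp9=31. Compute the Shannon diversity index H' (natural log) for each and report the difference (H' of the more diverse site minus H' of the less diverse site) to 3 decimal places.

The first survey: N=281, proportions 0.121, 0.07829, 0.11388, 0.14591, 0.12456, 0.13167, 0.14591, 0.13879, giving H' = 2.06456 (working shown to 5 dp, full precision carried).
The second survey: N=293, proportions 0.11604, 0.09215, 0.09898, 0.15017, 0.1058, 0.10239, 0.1058, 0.12287, 0.1058, giving H' = 2.18719.
Difference = |2.06456 − 2.18719| = 0.12263, i.e. 0.123 to 3 decimal places.

0.123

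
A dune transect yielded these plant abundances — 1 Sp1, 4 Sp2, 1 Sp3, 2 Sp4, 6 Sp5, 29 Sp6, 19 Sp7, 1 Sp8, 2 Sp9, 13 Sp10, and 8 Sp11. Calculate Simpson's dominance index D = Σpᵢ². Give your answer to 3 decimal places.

0.203

Total N = 1+4+1+2+6+29+19+1+2+13+8 = 86, so the proportions are 0.01163, 0.04651, 0.01163, 0.02326, 0.06977, 0.33721, 0.22093, 0.01163, 0.02326, 0.15116, 0.09302 (working shown to 5 dp, full precision carried).
D = 0.01163² + 0.04651² + 0.01163² + 0.02326² + 0.06977² + 0.33721² + 0.22093² + 0.01163² + 0.02326² + 0.15116² + 0.09302² = 0.00014 + 0.00216 + 0.00014 + 0.00054 + 0.00487 + 0.11371 + 0.04881 + 0.00014 + 0.00054 + 0.02285 + 0.00865 = 0.20254.
To 3 decimal places, D = 0.203.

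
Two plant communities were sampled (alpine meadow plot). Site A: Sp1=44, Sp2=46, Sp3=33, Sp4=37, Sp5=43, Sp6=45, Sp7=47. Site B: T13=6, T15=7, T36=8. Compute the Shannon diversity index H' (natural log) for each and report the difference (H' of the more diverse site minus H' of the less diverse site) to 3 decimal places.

0.847

Site A: N=295, proportions 0.149153, 0.155932, 0.111864, 0.125424, 0.145763, 0.152542, 0.159322, giving H' = 1.939182 (working shown to 6 dp, full precision carried).
Site B: N=21, proportions 0.285714, 0.333333, 0.380952, giving H' = 1.091786.
Difference = |1.939182 − 1.091786| = 0.847396, i.e. 0.847 to 3 decimal places.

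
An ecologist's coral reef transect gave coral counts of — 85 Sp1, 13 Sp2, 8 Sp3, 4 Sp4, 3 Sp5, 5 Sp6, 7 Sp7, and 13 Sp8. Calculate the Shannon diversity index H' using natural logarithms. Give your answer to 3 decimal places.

Total N = 85+13+8+4+3+5+7+13 = 138, so the proportions are 0.61594, 0.0942, 0.05797, 0.02899, 0.02174, 0.03623, 0.05072, 0.0942 (working shown to 5 dp, full precision carried).
Each pᵢ ln pᵢ term: 0.61594×(-0.48460)=-0.29849, 0.0942×(-2.36230)=-0.22254, 0.05797×(-2.84781)=-0.16509, 0.02899×(-3.54096)=-0.10264, 0.02174×(-3.82864)=-0.08323, 0.03623×(-3.31782)=-0.12021, 0.05072×(-2.98134)=-0.15123, 0.0942×(-2.36230)=-0.22254.
Sum = -1.36596, so H' = 1.366.

1.366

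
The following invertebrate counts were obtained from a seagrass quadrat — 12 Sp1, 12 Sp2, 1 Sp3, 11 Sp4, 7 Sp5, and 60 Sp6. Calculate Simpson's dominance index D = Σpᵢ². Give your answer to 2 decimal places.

0.38

Total N = 12+12+1+11+7+60 = 103, so the proportions are 0.1165, 0.1165, 0.0097, 0.1068, 0.068, 0.5825 (working shown to 4 dp, full precision carried).
D = 0.1165² + 0.1165² + 0.0097² + 0.1068² + 0.068² + 0.5825² = 0.0136 + 0.0136 + 0.0001 + 0.0114 + 0.0046 + 0.3393 = 0.3826.
To 2 decimal places, D = 0.38.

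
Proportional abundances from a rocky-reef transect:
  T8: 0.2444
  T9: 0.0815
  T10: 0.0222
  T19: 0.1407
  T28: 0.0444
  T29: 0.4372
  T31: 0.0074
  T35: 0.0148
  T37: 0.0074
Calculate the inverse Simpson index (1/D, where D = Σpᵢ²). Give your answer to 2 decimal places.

D = 0.2444² + 0.0815² + 0.0222² + 0.1407² + 0.0444² + 0.4372² + 0.0074² + 0.0148² + 0.0074² = 0.059731 + 0.006642 + 0.000493 + 0.019796 + 0.001971 + 0.191144 + 0.000055 + 0.000219 + 0.000055 = 0.280107 (working shown to 6 dp, full precision carried).
So 1/D = 3.5701, i.e. 3.57 to 2 decimal places.

3.57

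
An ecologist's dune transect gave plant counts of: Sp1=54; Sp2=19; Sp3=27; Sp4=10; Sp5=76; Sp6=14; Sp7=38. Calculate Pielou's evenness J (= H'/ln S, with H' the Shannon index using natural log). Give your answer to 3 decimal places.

Total N = 54+19+27+10+76+14+38 = 238, so the proportions are 0.22689, 0.07983, 0.11345, 0.04202, 0.31933, 0.05882, 0.15966 (working shown to 5 dp, full precision carried).
H' = −Σ pᵢ ln pᵢ = −((-0.33654) + (-0.20180) + (-0.24691) + (-0.13318) + (-0.36452) + (-0.16666) + (-0.29293)) = 1.74255.
With S = 7 species, ln S = 1.94591, so J = 1.74255/1.94591 = 0.89549, i.e. 0.895 to 3 decimal places.

0.895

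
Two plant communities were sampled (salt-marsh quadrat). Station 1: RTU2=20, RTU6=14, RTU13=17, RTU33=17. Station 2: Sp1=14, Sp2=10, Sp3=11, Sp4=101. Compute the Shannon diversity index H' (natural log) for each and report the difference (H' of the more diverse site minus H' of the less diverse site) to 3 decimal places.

0.528

Station 1: N=68, proportions 0.29412, 0.20588, 0.25, 0.25, giving H' = 1.37847 (working shown to 5 dp, full precision carried).
Station 2: N=136, proportions 0.10294, 0.07353, 0.08088, 0.74265, giving H' = 0.85033.
Difference = |1.37847 − 0.85033| = 0.52814, i.e. 0.528 to 3 decimal places.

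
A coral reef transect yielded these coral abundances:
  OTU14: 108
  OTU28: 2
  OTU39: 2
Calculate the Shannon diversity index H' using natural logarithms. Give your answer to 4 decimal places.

Total N = 108+2+2 = 112, so the proportions are 0.964286, 0.017857, 0.017857 (working shown to 6 dp, full precision carried).
Each pᵢ ln pᵢ term: 0.964286×(-0.036368)=-0.035069, 0.017857×(-4.025352)=-0.071881, 0.017857×(-4.025352)=-0.071881.
Sum = -0.178831, so H' = 0.1788.

0.1788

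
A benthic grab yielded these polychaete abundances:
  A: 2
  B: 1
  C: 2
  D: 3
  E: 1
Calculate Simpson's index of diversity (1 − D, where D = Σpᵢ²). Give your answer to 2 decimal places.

Total N = 2+1+2+3+1 = 9, so the proportions are 0.2222, 0.1111, 0.2222, 0.3333, 0.1111 (working shown to 4 dp, full precision carried).
D = 0.2222² + 0.1111² + 0.2222² + 0.3333² + 0.1111² = 0.0494 + 0.0123 + 0.0494 + 0.1111 + 0.0123 = 0.2346.
So 1 − D = 0.7654, i.e. 0.77 to 2 decimal places.

0.77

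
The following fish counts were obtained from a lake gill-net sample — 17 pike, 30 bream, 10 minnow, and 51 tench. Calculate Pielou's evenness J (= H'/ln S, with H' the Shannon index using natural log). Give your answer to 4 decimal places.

Total N = 17+30+10+51 = 108, so the proportions are 0.157407, 0.277778, 0.092593, 0.472222 (working shown to 6 dp, full precision carried).
H' = −Σ pᵢ ln pᵢ = −((-0.291033) + (-0.355815) + (-0.220328) + (-0.354311)) = 1.221488.
With S = 4 species, ln S = 1.386294, so J = 1.221488/1.386294 = 0.881117, i.e. 0.8811 to 4 decimal places.

0.8811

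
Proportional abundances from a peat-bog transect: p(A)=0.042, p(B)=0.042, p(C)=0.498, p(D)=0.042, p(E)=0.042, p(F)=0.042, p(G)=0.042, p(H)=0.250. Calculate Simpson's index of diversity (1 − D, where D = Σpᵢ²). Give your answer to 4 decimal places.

0.6789

D = 0.042² + 0.042² + 0.498² + 0.042² + 0.042² + 0.042² + 0.042² + 0.25² = 0.001764 + 0.001764 + 0.248004 + 0.001764 + 0.001764 + 0.001764 + 0.001764 + 0.062500 = 0.321088 (working shown to 6 dp, full precision carried).
So 1 − D = 0.678912, i.e. 0.6789 to 4 decimal places.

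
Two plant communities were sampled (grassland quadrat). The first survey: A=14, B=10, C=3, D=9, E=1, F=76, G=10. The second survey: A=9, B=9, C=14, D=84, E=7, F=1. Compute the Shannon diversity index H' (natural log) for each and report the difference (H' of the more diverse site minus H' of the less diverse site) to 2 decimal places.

The first survey: N=123, proportions 0.1138, 0.0813, 0.0244, 0.0732, 0.0081, 0.6179, 0.0813, giving H' = 1.2739 (working shown to 4 dp, full precision carried).
The second survey: N=124, proportions 0.0726, 0.0726, 0.1129, 0.6774, 0.0565, 0.0081, giving H' = 1.0920.
Difference = |1.2739 − 1.0920| = 0.1819, i.e. 0.18 to 2 decimal places.

0.18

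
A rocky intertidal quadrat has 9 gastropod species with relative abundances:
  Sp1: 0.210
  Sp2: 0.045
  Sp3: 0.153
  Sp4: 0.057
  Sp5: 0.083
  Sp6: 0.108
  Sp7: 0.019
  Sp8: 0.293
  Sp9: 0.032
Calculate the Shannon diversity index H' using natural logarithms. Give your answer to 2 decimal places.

1.91

Each pᵢ ln pᵢ term (working shown to 4 dp, full precision carried): 0.21×(-1.5606)=-0.3277, 0.045×(-3.1011)=-0.1395, 0.153×(-1.8773)=-0.2872, 0.057×(-2.8647)=-0.1633, 0.083×(-2.4889)=-0.2066, 0.108×(-2.2256)=-0.2404, 0.019×(-3.9633)=-0.0753, 0.293×(-1.2276)=-0.3597, 0.032×(-3.4420)=-0.1101.
Sum = -1.9099, so H' = 1.91.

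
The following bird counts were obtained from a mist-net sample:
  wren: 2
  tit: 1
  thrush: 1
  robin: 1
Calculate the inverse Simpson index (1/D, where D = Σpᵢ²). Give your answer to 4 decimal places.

3.5714

Total N = 2+1+1+1 = 5, so the proportions are 0.4, 0.2, 0.2, 0.2 (working shown to 8 dp, full precision carried).
D = 0.4² + 0.2² + 0.2² + 0.2² = 0.16000000 + 0.04000000 + 0.04000000 + 0.04000000 = 0.28000000.
So 1/D = 3.571429, i.e. 3.5714 to 4 decimal places.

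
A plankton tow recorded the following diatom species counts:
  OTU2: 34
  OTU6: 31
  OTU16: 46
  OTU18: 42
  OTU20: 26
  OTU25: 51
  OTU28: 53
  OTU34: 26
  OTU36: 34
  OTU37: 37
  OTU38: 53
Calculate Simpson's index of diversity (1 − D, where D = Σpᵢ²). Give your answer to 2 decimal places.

0.90

Total N = 34+31+46+42+26+51+53+26+34+37+53 = 433, so the proportions are 0.0785, 0.0716, 0.1062, 0.097, 0.06, 0.1178, 0.1224, 0.06, 0.0785, 0.0855, 0.1224 (working shown to 4 dp, full precision carried).
D = 0.0785² + 0.0716² + 0.1062² + 0.097² + 0.06² + 0.1178² + 0.1224² + 0.06² + 0.0785² + 0.0855² + 0.1224² = 0.0062 + 0.0051 + 0.0113 + 0.0094 + 0.0036 + 0.0139 + 0.0150 + 0.0036 + 0.0062 + 0.0073 + 0.0150 = 0.0965.
So 1 − D = 0.9035, i.e. 0.90 to 2 decimal places.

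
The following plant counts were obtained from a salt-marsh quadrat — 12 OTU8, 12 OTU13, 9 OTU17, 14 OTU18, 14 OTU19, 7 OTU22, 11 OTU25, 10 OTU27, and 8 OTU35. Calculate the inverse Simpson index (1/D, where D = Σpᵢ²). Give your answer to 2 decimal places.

Total N = 12+12+9+14+14+7+11+10+8 = 97, so the proportions are 0.123711, 0.123711, 0.092784, 0.14433, 0.14433, 0.072165, 0.113402, 0.103093, 0.082474 (working shown to 6 dp, full precision carried).
D = 0.123711² + 0.123711² + 0.092784² + 0.14433² + 0.14433² + 0.072165² + 0.113402² + 0.103093² + 0.082474² = 0.015304 + 0.015304 + 0.008609 + 0.020831 + 0.020831 + 0.005208 + 0.012860 + 0.010628 + 0.006802 = 0.116378.
So 1/D = 8.5927, i.e. 8.59 to 2 decimal places.

8.59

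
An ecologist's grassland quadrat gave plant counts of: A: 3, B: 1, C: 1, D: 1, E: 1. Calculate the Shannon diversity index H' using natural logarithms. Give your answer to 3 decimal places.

1.475

Total N = 3+1+1+1+1 = 7, so the proportions are 0.42857, 0.14286, 0.14286, 0.14286, 0.14286 (working shown to 5 dp, full precision carried).
Each pᵢ ln pᵢ term: 0.42857×(-0.84730)=-0.36313, 0.14286×(-1.94591)=-0.27799, 0.14286×(-1.94591)=-0.27799, 0.14286×(-1.94591)=-0.27799, 0.14286×(-1.94591)=-0.27799.
Sum = -1.47508, so H' = 1.475.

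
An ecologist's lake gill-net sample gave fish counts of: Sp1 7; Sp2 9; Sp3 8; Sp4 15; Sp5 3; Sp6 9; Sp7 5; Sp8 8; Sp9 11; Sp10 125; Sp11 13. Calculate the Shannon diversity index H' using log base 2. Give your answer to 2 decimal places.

2.30

Total N = 7+9+8+15+3+9+5+8+11+125+13 = 213, so the proportions are 0.0329, 0.0423, 0.0376, 0.0704, 0.0141, 0.0423, 0.0235, 0.0376, 0.0516, 0.5869, 0.061 (working shown to 4 dp, full precision carried).
Each pᵢ log₂ pᵢ term: 0.0329×(-4.9274)=-0.1619, 0.0423×(-4.5648)=-0.1929, 0.0376×(-4.7347)=-0.1778, 0.0704×(-3.8278)=-0.2696, 0.0141×(-6.1497)=-0.0866, 0.0423×(-4.5648)=-0.1929, 0.0235×(-5.4128)=-0.1271, 0.0376×(-4.7347)=-0.1778, 0.0516×(-4.2753)=-0.2208, 0.5869×(-0.7689)=-0.4512, 0.061×(-4.0343)=-0.2462.
Sum = -2.3048, so H' = 2.30.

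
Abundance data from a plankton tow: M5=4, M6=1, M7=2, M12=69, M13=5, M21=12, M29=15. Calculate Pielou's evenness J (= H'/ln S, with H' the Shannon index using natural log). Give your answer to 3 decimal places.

0.610

Total N = 4+1+2+69+5+12+15 = 108, so the proportions are 0.03704, 0.00926, 0.01852, 0.63889, 0.0463, 0.11111, 0.13889 (working shown to 5 dp, full precision carried).
H' = −Σ pᵢ ln pᵢ = −((-0.12207) + (-0.04335) + (-0.07387) + (-0.28624) + (-0.14225) + (-0.24414) + (-0.27418)) = 1.18610.
With S = 7 species, ln S = 1.94591, so J = 1.18610/1.94591 = 0.60953, i.e. 0.610 to 3 decimal places.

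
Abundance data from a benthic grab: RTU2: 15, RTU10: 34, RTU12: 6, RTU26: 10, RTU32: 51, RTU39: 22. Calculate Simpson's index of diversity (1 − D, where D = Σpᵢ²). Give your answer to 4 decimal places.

0.7583

Total N = 15+34+6+10+51+22 = 138, so the proportions are 0.108696, 0.246377, 0.043478, 0.072464, 0.369565, 0.15942 (working shown to 6 dp, full precision carried).
D = 0.108696² + 0.246377² + 0.043478² + 0.072464² + 0.369565² + 0.15942² = 0.011815 + 0.060702 + 0.001890 + 0.005251 + 0.136578 + 0.025415 = 0.241651.
So 1 − D = 0.758349, i.e. 0.7583 to 4 decimal places.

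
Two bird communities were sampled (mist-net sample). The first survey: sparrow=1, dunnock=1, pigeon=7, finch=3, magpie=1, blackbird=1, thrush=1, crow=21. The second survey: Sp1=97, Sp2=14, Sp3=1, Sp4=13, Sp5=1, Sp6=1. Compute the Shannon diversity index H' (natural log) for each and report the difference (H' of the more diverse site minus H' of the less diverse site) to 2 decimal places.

0.54

The first survey: N=36, proportions 0.0278, 0.0278, 0.1944, 0.0833, 0.0278, 0.0278, 0.0278, 0.5833, giving H' = 1.3376 (working shown to 4 dp, full precision carried).
The second survey: N=127, proportions 0.7638, 0.1102, 0.0079, 0.1024, 0.0079, 0.0079, giving H' = 0.7966.
Difference = |1.3376 − 0.7966| = 0.5410, i.e. 0.54 to 2 decimal places.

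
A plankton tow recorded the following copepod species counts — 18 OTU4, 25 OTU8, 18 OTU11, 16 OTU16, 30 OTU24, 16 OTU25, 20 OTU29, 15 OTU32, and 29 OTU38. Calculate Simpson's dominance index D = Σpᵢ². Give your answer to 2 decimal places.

0.12

Total N = 18+25+18+16+30+16+20+15+29 = 187, so the proportions are 0.0963, 0.1337, 0.0963, 0.0856, 0.1604, 0.0856, 0.107, 0.0802, 0.1551 (working shown to 4 dp, full precision carried).
D = 0.0963² + 0.1337² + 0.0963² + 0.0856² + 0.1604² + 0.0856² + 0.107² + 0.0802² + 0.1551² = 0.0093 + 0.0179 + 0.0093 + 0.0073 + 0.0257 + 0.0073 + 0.0114 + 0.0064 + 0.0240 = 0.1187.
To 2 decimal places, D = 0.12.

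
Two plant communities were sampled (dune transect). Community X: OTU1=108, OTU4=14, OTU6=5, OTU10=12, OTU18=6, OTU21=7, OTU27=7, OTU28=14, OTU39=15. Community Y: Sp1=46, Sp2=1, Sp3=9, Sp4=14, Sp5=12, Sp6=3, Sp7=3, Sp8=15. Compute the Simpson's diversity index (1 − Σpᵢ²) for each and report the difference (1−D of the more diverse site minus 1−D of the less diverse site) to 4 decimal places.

0.0939

Community X: N=188, proportions 0.57446809, 0.07446809, 0.02659574, 0.06382979, 0.03191489, 0.03723404, 0.03723404, 0.07446809, 0.07978723, giving 1−D = 0.64395654 (working shown to 8 dp, full precision carried).
Community Y: N=103, proportions 0.44660194, 0.00970874, 0.08737864, 0.13592233, 0.11650485, 0.02912621, 0.02912621, 0.14563107, giving 1−D = 0.73786408.
Difference = |0.64395654 − 0.73786408| = 0.09390754, i.e. 0.0939 to 4 decimal places.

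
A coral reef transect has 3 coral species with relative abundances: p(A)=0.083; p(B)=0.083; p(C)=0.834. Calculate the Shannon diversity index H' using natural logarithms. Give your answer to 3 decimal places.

0.565

Each pᵢ ln pᵢ term (working shown to 5 dp, full precision carried): 0.083×(-2.48891)=-0.20658, 0.083×(-2.48891)=-0.20658, 0.834×(-0.18152)=-0.15139.
Sum = -0.56455, so H' = 0.565.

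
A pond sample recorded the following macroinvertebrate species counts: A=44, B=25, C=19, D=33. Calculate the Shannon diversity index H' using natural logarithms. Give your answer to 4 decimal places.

1.3387

Total N = 44+25+19+33 = 121, so the proportions are 0.363636, 0.206612, 0.157025, 0.272727 (working shown to 6 dp, full precision carried).
Each pᵢ ln pᵢ term: 0.363636×(-1.011601)=-0.367855, 0.206612×(-1.576915)=-0.325809, 0.157025×(-1.851352)=-0.290708, 0.272727×(-1.299283)=-0.354350.
Sum = -1.338722, so H' = 1.3387.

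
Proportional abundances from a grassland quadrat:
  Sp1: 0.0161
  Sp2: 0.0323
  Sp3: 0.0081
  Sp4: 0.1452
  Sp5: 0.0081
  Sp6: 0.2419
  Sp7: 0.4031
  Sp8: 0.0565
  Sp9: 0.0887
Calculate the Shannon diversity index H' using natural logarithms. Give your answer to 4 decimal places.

1.6223

Each pᵢ ln pᵢ term (working shown to 6 dp, full precision carried): 0.0161×(-4.128936)=-0.066476, 0.0323×(-3.432688)=-0.110876, 0.0081×(-4.815891)=-0.039009, 0.1452×(-1.929643)=-0.280184, 0.0081×(-4.815891)=-0.039009, 0.2419×(-1.419231)=-0.343312, 0.4031×(-0.908571)=-0.366245, 0.0565×(-2.873515)=-0.162354, 0.0887×(-2.422495)=-0.214875.
Sum = -1.622339, so H' = 1.6223.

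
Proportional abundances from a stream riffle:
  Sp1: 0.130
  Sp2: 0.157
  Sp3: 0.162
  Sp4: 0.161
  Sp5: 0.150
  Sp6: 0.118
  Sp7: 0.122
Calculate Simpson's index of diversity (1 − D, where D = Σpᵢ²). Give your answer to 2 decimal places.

0.85

D = 0.13² + 0.157² + 0.162² + 0.161² + 0.15² + 0.118² + 0.122² = 0.01690 + 0.02465 + 0.02624 + 0.02592 + 0.02250 + 0.01392 + 0.01488 = 0.14502 (working shown to 5 dp, full precision carried).
So 1 − D = 0.85498, i.e. 0.85 to 2 decimal places.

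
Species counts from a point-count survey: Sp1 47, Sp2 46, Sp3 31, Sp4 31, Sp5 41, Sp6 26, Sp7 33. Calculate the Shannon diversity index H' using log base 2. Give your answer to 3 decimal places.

Total N = 47+46+31+31+41+26+33 = 255, so the proportions are 0.18431, 0.18039, 0.12157, 0.12157, 0.16078, 0.10196, 0.12941 (working shown to 5 dp, full precision carried).
Each pᵢ log₂ pᵢ term: 0.18431×(-2.43976)=-0.44968, 0.18039×(-2.47079)=-0.44571, 0.12157×(-3.04016)=-0.36959, 0.12157×(-3.04016)=-0.36959, 0.16078×(-2.63680)=-0.42396, 0.10196×(-3.29391)=-0.33585, 0.12941×(-2.94996)=-0.38176.
Sum = -2.77613, so H' = 2.776.

2.776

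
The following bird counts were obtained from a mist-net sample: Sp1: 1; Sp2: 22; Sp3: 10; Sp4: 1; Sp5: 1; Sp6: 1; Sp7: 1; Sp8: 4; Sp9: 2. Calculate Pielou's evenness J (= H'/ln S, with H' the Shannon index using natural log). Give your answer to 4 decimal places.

Total N = 1+22+10+1+1+1+1+4+2 = 43, so the proportions are 0.023256, 0.511628, 0.232558, 0.023256, 0.023256, 0.023256, 0.023256, 0.093023, 0.046512 (working shown to 6 dp, full precision carried).
H' = −Σ pᵢ ln pᵢ = −((-0.087470) + (-0.342871) + (-0.339213) + (-0.087470) + (-0.087470) + (-0.087470) + (-0.087470) + (-0.220921) + (-0.142700)) = 1.483055.
With S = 9 species, ln S = 2.197225, so J = 1.483055/2.197225 = 0.674967, i.e. 0.6750 to 4 decimal places.

0.6750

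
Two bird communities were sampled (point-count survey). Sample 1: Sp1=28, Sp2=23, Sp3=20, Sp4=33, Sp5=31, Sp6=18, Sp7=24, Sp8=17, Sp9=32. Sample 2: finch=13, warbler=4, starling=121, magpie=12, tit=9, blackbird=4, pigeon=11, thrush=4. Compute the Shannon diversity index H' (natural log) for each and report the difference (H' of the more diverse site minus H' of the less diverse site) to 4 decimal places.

0.9562

Sample 1: N=226, proportions 0.123894, 0.10177, 0.088496, 0.146018, 0.137168, 0.079646, 0.106195, 0.075221, 0.141593, giving H' = 2.170361 (working shown to 6 dp, full precision carried).
Sample 2: N=178, proportions 0.073034, 0.022472, 0.679775, 0.067416, 0.050562, 0.022472, 0.061798, 0.022472, giving H' = 1.214136.
Difference = |2.170361 − 1.214136| = 0.956225, i.e. 0.9562 to 4 decimal places.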